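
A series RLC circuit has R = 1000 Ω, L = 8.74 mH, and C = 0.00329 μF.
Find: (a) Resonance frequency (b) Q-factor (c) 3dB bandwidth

Step 1 — Resonance: ω₀ = 1/√(LC) = 1/√(0.00874·3.29e-09) = 1.865e+05 rad/s.
Step 2 — f₀ = ω₀/(2π) = 2.968e+04 Hz.
Step 3 — Series Q: Q = ω₀L/R = 1.865e+05·0.00874/1000 = 1.63.
Step 4 — Bandwidth: Δω = ω₀/Q = 1.144e+05 rad/s; BW = Δω/(2π) = 1.821e+04 Hz.

(a) f₀ = 2.968e+04 Hz  (b) Q = 1.63  (c) BW = 1.821e+04 Hz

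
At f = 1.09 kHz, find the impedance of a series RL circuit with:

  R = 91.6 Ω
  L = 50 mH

Step 1 — Angular frequency: ω = 2π·f = 2π·1090 = 6849 rad/s.
Step 2 — Component impedances:
  R: Z = R = 91.6 Ω
  L: Z = jωL = j·6849·0.05 = 0 + j342.4 Ω
Step 3 — Series combination: Z_total = R + L = 91.6 + j342.4 Ω = 354.5∠75.0° Ω.

Z = 91.6 + j342.4 Ω = 354.5∠75.0° Ω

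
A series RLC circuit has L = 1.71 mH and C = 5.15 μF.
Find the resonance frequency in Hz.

Step 1 — Resonance condition Im(Z)=0 gives ω₀ = 1/√(LC).
Step 2 — ω₀ = 1/√(0.00171·5.15e-06) = 1.066e+04 rad/s.
Step 3 — f₀ = ω₀/(2π) = 1696 Hz.

f₀ = 1696 Hz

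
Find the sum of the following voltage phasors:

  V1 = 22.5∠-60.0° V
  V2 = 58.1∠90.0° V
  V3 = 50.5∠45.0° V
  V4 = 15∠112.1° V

Step 1 — Convert each phasor to rectangular form:
  V1 = 22.5·(cos(-60.0°) + j·sin(-60.0°)) = 11.25 - j19.49 V
  V2 = 58.1·(cos(90.0°) + j·sin(90.0°)) = 0 + j58.1 V
  V3 = 50.5·(cos(45.0°) + j·sin(45.0°)) = 35.71 + j35.71 V
  V4 = 15·(cos(112.1°) + j·sin(112.1°)) = -5.643 + j13.9 V
Step 2 — Sum components: V_total = 41.32 + j88.22 V.
Step 3 — Convert to polar: |V_total| = 97.42 V, ∠V_total = 64.9°.

V_total = 97.42∠64.9° V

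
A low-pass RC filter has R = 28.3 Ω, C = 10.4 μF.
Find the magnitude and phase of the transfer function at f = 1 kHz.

Step 1 — Angular frequency: ω = 2π·1000 = 6283 rad/s.
Step 2 — Transfer function: H(jω) = 1/(1 + jωRC).
Step 3 — Denominator: 1 + jωRC = 1 + j·6283·28.3·1.04e-05 = 1 + j1.849.
Step 4 — H = 0.2263 - j0.4184.
Step 5 — Magnitude: |H| = 0.4757 (-6.5 dB); phase: φ = -61.6°.

|H| = 0.4757 (-6.5 dB), φ = -61.6°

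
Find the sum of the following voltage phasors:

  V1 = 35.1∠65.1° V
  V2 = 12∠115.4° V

Step 1 — Convert each phasor to rectangular form:
  V1 = 35.1·(cos(65.1°) + j·sin(65.1°)) = 14.78 + j31.84 V
  V2 = 12·(cos(115.4°) + j·sin(115.4°)) = -5.147 + j10.84 V
Step 2 — Sum components: V_total = 9.631 + j42.68 V.
Step 3 — Convert to polar: |V_total| = 43.75 V, ∠V_total = 77.3°.

V_total = 43.75∠77.3° V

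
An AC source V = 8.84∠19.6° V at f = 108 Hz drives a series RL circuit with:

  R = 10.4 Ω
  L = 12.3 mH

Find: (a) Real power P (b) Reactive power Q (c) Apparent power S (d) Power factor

Step 1 — Angular frequency: ω = 2π·f = 2π·108 = 678.6 rad/s.
Step 2 — Component impedances:
  R: Z = R = 10.4 Ω
  L: Z = jωL = j·678.6·0.0123 = 0 + j8.347 Ω
Step 3 — Series combination: Z_total = R + L = 10.4 + j8.347 Ω = 13.34∠38.7° Ω.
Step 4 — Source phasor: V = 8.84∠19.6° V = 8.328 + j2.965 V.
Step 5 — Current: I = V / Z = 0.6262 - j0.2175 A = 0.6629∠-19.1° A.
Step 6 — Complex power: S = V·I* = 4.57 + j3.668 VA.
Step 7 — Real power: P = Re(S) = 4.57 W.
Step 8 — Reactive power: Q = Im(S) = 3.668 VAR.
Step 9 — Apparent power: |S| = 5.86 VA.
Step 10 — Power factor: PF = P/|S| = 0.7799 (lagging).

(a) P = 4.57 W  (b) Q = 3.668 VAR  (c) S = 5.86 VA  (d) PF = 0.7799 (lagging)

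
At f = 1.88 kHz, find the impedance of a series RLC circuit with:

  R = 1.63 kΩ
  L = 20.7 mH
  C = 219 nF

Step 1 — Angular frequency: ω = 2π·f = 2π·1880 = 1.181e+04 rad/s.
Step 2 — Component impedances:
  R: Z = R = 1630 Ω
  L: Z = jωL = j·1.181e+04·0.0207 = 0 + j244.5 Ω
  C: Z = 1/(jωC) = -j/(ω·C) = 0 - j386.6 Ω
Step 3 — Series combination: Z_total = R + L + C = 1630 - j142 Ω = 1636∠-5.0° Ω.

Z = 1630 - j142 Ω = 1636∠-5.0° Ω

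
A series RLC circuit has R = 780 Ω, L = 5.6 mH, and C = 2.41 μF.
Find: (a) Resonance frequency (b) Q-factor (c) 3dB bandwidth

Step 1 — Resonance condition Im(Z)=0 gives ω₀ = 1/√(LC).
Step 2 — ω₀ = 1/√(0.0056·2.41e-06) = 8608 rad/s.
Step 3 — f₀ = ω₀/(2π) = 1370 Hz.
Step 4 — Series Q: Q = ω₀L/R = 8608·0.0056/780 = 0.0618.
Step 5 — 3dB bandwidth: Δω = ω₀/Q = 1.393e+05 rad/s; BW = Δω/(2π) = 2.217e+04 Hz.

(a) f₀ = 1370 Hz  (b) Q = 0.0618  (c) BW = 2.217e+04 Hz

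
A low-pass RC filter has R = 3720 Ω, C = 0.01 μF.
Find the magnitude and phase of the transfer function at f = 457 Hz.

Step 1 — Angular frequency: ω = 2π·457 = 2871 rad/s.
Step 2 — Transfer function: H(jω) = 1/(1 + jωRC).
Step 3 — Denominator: 1 + jωRC = 1 + j·2871·3720·1e-08 = 1 + j0.1068.
Step 4 — H = 0.9887 - j0.1056.
Step 5 — Magnitude: |H| = 0.9943 (-0.0 dB); phase: φ = -6.1°.

|H| = 0.9943 (-0.0 dB), φ = -6.1°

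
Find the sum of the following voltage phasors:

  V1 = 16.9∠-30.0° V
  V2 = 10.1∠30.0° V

Step 1 — Convert each phasor to rectangular form:
  V1 = 16.9·(cos(-30.0°) + j·sin(-30.0°)) = 14.64 - j8.45 V
  V2 = 10.1·(cos(30.0°) + j·sin(30.0°)) = 8.747 + j5.05 V
Step 2 — Sum components: V_total = 23.38 - j3.4 V.
Step 3 — Convert to polar: |V_total| = 23.63 V, ∠V_total = -8.3°.

V_total = 23.63∠-8.3° V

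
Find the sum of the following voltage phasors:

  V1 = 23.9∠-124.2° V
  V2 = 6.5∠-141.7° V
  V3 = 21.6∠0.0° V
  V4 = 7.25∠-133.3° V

Step 1 — Convert each phasor to rectangular form:
  V1 = 23.9·(cos(-124.2°) + j·sin(-124.2°)) = -13.43 - j19.77 V
  V2 = 6.5·(cos(-141.7°) + j·sin(-141.7°)) = -5.101 - j4.029 V
  V3 = 21.6·(cos(0.0°) + j·sin(0.0°)) = 21.6 V
  V4 = 7.25·(cos(-133.3°) + j·sin(-133.3°)) = -4.972 - j5.276 V
Step 2 — Sum components: V_total = -1.907 - j29.07 V.
Step 3 — Convert to polar: |V_total| = 29.13 V, ∠V_total = -93.8°.

V_total = 29.13∠-93.8° V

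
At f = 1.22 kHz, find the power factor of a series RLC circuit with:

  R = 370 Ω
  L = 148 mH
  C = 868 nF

Step 1 — Angular frequency: ω = 2π·f = 2π·1220 = 7665 rad/s.
Step 2 — Component impedances:
  R: Z = R = 370 Ω
  L: Z = jωL = j·7665·0.148 = 0 + j1134 Ω
  C: Z = 1/(jωC) = -j/(ω·C) = 0 - j150.3 Ω
Step 3 — Series combination: Z_total = R + L + C = 370 + j984.2 Ω = 1051∠69.4° Ω.
Step 4 — Power factor: PF = cos(φ) = Re(Z)/|Z| = 370/1051.4 = 0.3519.
Step 5 — Type: Im(Z) = 984.2 ⇒ lagging (phase φ = 69.4°).

PF = 0.3519 (lagging, φ = 69.4°)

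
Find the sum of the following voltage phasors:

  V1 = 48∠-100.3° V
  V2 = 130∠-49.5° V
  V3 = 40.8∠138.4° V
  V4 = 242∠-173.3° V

Step 1 — Convert each phasor to rectangular form:
  V1 = 48·(cos(-100.3°) + j·sin(-100.3°)) = -8.583 - j47.23 V
  V2 = 130·(cos(-49.5°) + j·sin(-49.5°)) = 84.43 - j98.85 V
  V3 = 40.8·(cos(138.4°) + j·sin(138.4°)) = -30.51 + j27.09 V
  V4 = 242·(cos(-173.3°) + j·sin(-173.3°)) = -240.3 - j28.23 V
Step 2 — Sum components: V_total = -195 - j147.2 V.
Step 3 — Convert to polar: |V_total| = 244.3 V, ∠V_total = -142.9°.

V_total = 244.3∠-142.9° V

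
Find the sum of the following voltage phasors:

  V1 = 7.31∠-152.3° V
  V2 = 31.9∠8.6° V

Step 1 — Convert each phasor to rectangular form:
  V1 = 7.31·(cos(-152.3°) + j·sin(-152.3°)) = -6.472 - j3.398 V
  V2 = 31.9·(cos(8.6°) + j·sin(8.6°)) = 31.54 + j4.77 V
Step 2 — Sum components: V_total = 25.07 + j1.372 V.
Step 3 — Convert to polar: |V_total| = 25.11 V, ∠V_total = 3.1°.

V_total = 25.11∠3.1° V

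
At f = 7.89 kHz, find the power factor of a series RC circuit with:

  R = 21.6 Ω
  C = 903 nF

Step 1 — Angular frequency: ω = 2π·f = 2π·7890 = 4.957e+04 rad/s.
Step 2 — Component impedances:
  R: Z = R = 21.6 Ω
  C: Z = 1/(jωC) = -j/(ω·C) = 0 - j22.34 Ω
Step 3 — Series combination: Z_total = R + C = 21.6 - j22.34 Ω = 31.07∠-46.0° Ω.
Step 4 — Power factor: PF = cos(φ) = Re(Z)/|Z| = 21.6/31.074 = 0.6951.
Step 5 — Type: Im(Z) = -22.34 ⇒ leading (phase φ = -46.0°).

PF = 0.6951 (leading, φ = -46.0°)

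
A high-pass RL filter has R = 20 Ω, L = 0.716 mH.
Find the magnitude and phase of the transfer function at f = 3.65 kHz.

Step 1 — Angular frequency: ω = 2π·3650 = 2.293e+04 rad/s.
Step 2 — Transfer function: H(jω) = jωL/(R + jωL).
Step 3 — Numerator jωL = j·16.42; denominator R + jωL = 20 + j16.42.
Step 4 — H = 0.4027 + j0.4904.
Step 5 — Magnitude: |H| = 0.6346 (-4.0 dB); phase: φ = 50.6°.

|H| = 0.6346 (-4.0 dB), φ = 50.6°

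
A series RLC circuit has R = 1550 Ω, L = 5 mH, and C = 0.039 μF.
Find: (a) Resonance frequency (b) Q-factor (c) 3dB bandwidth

Step 1 — Resonance: ω₀ = 1/√(LC) = 1/√(0.005·3.9e-08) = 7.161e+04 rad/s.
Step 2 — f₀ = ω₀/(2π) = 1.14e+04 Hz.
Step 3 — Series Q: Q = ω₀L/R = 7.161e+04·0.005/1550 = 0.231.
Step 4 — Bandwidth: Δω = ω₀/Q = 3.1e+05 rad/s; BW = Δω/(2π) = 4.934e+04 Hz.

(a) f₀ = 1.14e+04 Hz  (b) Q = 0.231  (c) BW = 4.934e+04 Hz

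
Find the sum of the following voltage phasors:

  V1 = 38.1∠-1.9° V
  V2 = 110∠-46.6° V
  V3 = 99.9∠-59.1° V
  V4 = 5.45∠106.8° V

Step 1 — Convert each phasor to rectangular form:
  V1 = 38.1·(cos(-1.9°) + j·sin(-1.9°)) = 38.08 - j1.263 V
  V2 = 110·(cos(-46.6°) + j·sin(-46.6°)) = 75.58 - j79.92 V
  V3 = 99.9·(cos(-59.1°) + j·sin(-59.1°)) = 51.3 - j85.72 V
  V4 = 5.45·(cos(106.8°) + j·sin(106.8°)) = -1.575 + j5.217 V
Step 2 — Sum components: V_total = 163.4 - j161.7 V.
Step 3 — Convert to polar: |V_total| = 229.9 V, ∠V_total = -44.7°.

V_total = 229.9∠-44.7° V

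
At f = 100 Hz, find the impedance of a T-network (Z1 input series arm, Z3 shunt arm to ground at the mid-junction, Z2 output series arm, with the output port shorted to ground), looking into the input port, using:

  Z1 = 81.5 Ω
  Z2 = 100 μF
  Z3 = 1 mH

Step 1 — Angular frequency: ω = 2π·f = 2π·100 = 628.3 rad/s.
Step 2 — Component impedances:
  Z1: Z = R = 81.5 Ω
  Z2: Z = 1/(jωC) = -j/(ω·C) = 0 - j15.92 Ω
  Z3: Z = jωL = j·628.3·0.001 = 0 + j0.6283 Ω
Step 3 — With the output port shorted to ground, the output series arm Z2 runs from the junction to ground; the shunt arm Z3 also runs from the junction to ground. They appear in parallel: Z3 || Z2 = 0 + j0.6541 Ω.
Step 4 — Series with input arm Z1: Z_in = Z1 + (Z3 || Z2) = 81.5 + j0.6541 Ω = 81.5∠0.5° Ω.

Z = 81.5 + j0.6541 Ω = 81.5∠0.5° Ω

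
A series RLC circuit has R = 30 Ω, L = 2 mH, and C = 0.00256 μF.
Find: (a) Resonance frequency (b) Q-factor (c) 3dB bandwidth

Step 1 — Resonance: ω₀ = 1/√(LC) = 1/√(0.002·2.56e-09) = 4.419e+05 rad/s.
Step 2 — f₀ = ω₀/(2π) = 7.034e+04 Hz.
Step 3 — Series Q: Q = ω₀L/R = 4.419e+05·0.002/30 = 29.46.
Step 4 — Bandwidth: Δω = ω₀/Q = 1.5e+04 rad/s; BW = Δω/(2π) = 2387 Hz.

(a) f₀ = 7.034e+04 Hz  (b) Q = 29.46  (c) BW = 2387 Hz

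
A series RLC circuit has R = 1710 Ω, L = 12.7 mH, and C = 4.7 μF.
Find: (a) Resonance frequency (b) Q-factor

Step 1 — Resonance condition Im(Z)=0 gives ω₀ = 1/√(LC).
Step 2 — ω₀ = 1/√(0.0127·4.7e-06) = 4093 rad/s.
Step 3 — f₀ = ω₀/(2π) = 651.4 Hz.
Step 4 — Series Q: Q = ω₀L/R = 4093·0.0127/1710 = 0.0304.

(a) f₀ = 651.4 Hz  (b) Q = 0.0304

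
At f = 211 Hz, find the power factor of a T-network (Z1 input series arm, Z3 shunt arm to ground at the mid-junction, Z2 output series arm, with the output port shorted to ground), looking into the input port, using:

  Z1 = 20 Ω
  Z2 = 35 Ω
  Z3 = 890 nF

Step 1 — Angular frequency: ω = 2π·f = 2π·211 = 1326 rad/s.
Step 2 — Component impedances:
  Z1: Z = R = 20 Ω
  Z2: Z = R = 35 Ω
  Z3: Z = 1/(jωC) = -j/(ω·C) = 0 - j847.5 Ω
Step 3 — With the output port shorted to ground, the output series arm Z2 runs from the junction to ground; the shunt arm Z3 also runs from the junction to ground. They appear in parallel: Z3 || Z2 = 34.94 - j1.443 Ω.
Step 4 — Series with input arm Z1: Z_in = Z1 + (Z3 || Z2) = 54.94 - j1.443 Ω = 54.96∠-1.5° Ω.
Step 5 — Power factor: PF = cos(φ) = Re(Z)/|Z| = 54.94/54.959 = 0.9997.
Step 6 — Type: Im(Z) = -1.443 ⇒ leading (phase φ = -1.5°).

PF = 0.9997 (leading, φ = -1.5°)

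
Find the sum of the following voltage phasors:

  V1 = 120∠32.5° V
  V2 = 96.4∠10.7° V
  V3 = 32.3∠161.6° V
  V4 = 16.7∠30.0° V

Step 1 — Convert each phasor to rectangular form:
  V1 = 120·(cos(32.5°) + j·sin(32.5°)) = 101.2 + j64.48 V
  V2 = 96.4·(cos(10.7°) + j·sin(10.7°)) = 94.72 + j17.9 V
  V3 = 32.3·(cos(161.6°) + j·sin(161.6°)) = -30.65 + j10.2 V
  V4 = 16.7·(cos(30.0°) + j·sin(30.0°)) = 14.46 + j8.35 V
Step 2 — Sum components: V_total = 179.7 + j100.9 V.
Step 3 — Convert to polar: |V_total| = 206.1 V, ∠V_total = 29.3°.

V_total = 206.1∠29.3° V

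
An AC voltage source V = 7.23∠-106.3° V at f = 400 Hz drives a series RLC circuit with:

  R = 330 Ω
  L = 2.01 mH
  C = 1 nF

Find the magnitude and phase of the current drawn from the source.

Step 1 — Angular frequency: ω = 2π·f = 2π·400 = 2513 rad/s.
Step 2 — Component impedances:
  R: Z = R = 330 Ω
  L: Z = jωL = j·2513·0.00201 = 0 + j5.052 Ω
  C: Z = 1/(jωC) = -j/(ω·C) = 0 - j3.979e+05 Ω
Step 3 — Series combination: Z_total = R + L + C = 330 - j3.979e+05 Ω = 3.979e+05∠-90.0° Ω.
Step 4 — Source phasor: V = 7.23∠-106.3° V = -2.029 - j6.939 V.
Step 5 — Ohm's law: I = V / Z_total = (-2.029 - j6.939) / (330 - j3.979e+05) = 1.744e-05 - j5.115e-06 A.
Step 6 — Convert to polar: |I| = 1.817e-05 A, ∠I = -16.3°.

I = 1.817e-05∠-16.3° A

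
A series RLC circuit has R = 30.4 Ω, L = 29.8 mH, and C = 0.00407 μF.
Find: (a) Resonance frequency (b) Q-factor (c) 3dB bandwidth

Step 1 — Resonance: ω₀ = 1/√(LC) = 1/√(0.0298·4.07e-09) = 9.08e+04 rad/s.
Step 2 — f₀ = ω₀/(2π) = 1.445e+04 Hz.
Step 3 — Series Q: Q = ω₀L/R = 9.08e+04·0.0298/30.4 = 89.01.
Step 4 — Bandwidth: Δω = ω₀/Q = 1020 rad/s; BW = Δω/(2π) = 162.4 Hz.

(a) f₀ = 1.445e+04 Hz  (b) Q = 89.01  (c) BW = 162.4 Hz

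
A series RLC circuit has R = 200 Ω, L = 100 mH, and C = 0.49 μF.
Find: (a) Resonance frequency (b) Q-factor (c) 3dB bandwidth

Step 1 — Resonance: ω₀ = 1/√(LC) = 1/√(0.1·4.9e-07) = 4518 rad/s.
Step 2 — f₀ = ω₀/(2π) = 719 Hz.
Step 3 — Series Q: Q = ω₀L/R = 4518·0.1/200 = 2.259.
Step 4 — Bandwidth: Δω = ω₀/Q = 2000 rad/s; BW = Δω/(2π) = 318.3 Hz.

(a) f₀ = 719 Hz  (b) Q = 2.259  (c) BW = 318.3 Hz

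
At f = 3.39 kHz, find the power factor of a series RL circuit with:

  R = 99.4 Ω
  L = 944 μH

Step 1 — Angular frequency: ω = 2π·f = 2π·3390 = 2.13e+04 rad/s.
Step 2 — Component impedances:
  R: Z = R = 99.4 Ω
  L: Z = jωL = j·2.13e+04·0.000944 = 0 + j20.11 Ω
Step 3 — Series combination: Z_total = R + L = 99.4 + j20.11 Ω = 101.4∠11.4° Ω.
Step 4 — Power factor: PF = cos(φ) = Re(Z)/|Z| = 99.4/101.4133 = 0.9801.
Step 5 — Type: Im(Z) = 20.11 ⇒ lagging (phase φ = 11.4°).

PF = 0.9801 (lagging, φ = 11.4°)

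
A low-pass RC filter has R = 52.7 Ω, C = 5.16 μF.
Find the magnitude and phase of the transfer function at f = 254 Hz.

Step 1 — Angular frequency: ω = 2π·254 = 1596 rad/s.
Step 2 — Transfer function: H(jω) = 1/(1 + jωRC).
Step 3 — Denominator: 1 + jωRC = 1 + j·1596·52.7·5.16e-06 = 1 + j0.434.
Step 4 — H = 0.8415 - j0.3652.
Step 5 — Magnitude: |H| = 0.9173 (-0.7 dB); phase: φ = -23.5°.

|H| = 0.9173 (-0.7 dB), φ = -23.5°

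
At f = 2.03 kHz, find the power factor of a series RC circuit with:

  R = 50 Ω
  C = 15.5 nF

Step 1 — Angular frequency: ω = 2π·f = 2π·2030 = 1.275e+04 rad/s.
Step 2 — Component impedances:
  R: Z = R = 50 Ω
  C: Z = 1/(jωC) = -j/(ω·C) = 0 - j5058 Ω
Step 3 — Series combination: Z_total = R + C = 50 - j5058 Ω = 5058∠-89.4° Ω.
Step 4 — Power factor: PF = cos(φ) = Re(Z)/|Z| = 50/5058 = 0.009885.
Step 5 — Type: Im(Z) = -5058 ⇒ leading (phase φ = -89.4°).

PF = 0.009885 (leading, φ = -89.4°)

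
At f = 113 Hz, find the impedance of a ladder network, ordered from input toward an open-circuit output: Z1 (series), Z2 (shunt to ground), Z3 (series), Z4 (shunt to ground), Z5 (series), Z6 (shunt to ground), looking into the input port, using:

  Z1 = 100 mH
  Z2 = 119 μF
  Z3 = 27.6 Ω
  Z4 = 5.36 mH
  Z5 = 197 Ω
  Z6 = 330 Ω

Step 1 — Angular frequency: ω = 2π·f = 2π·113 = 710 rad/s.
Step 2 — Component impedances:
  Z1: Z = jωL = j·710·0.1 = 0 + j71 Ω
  Z2: Z = 1/(jωC) = -j/(ω·C) = 0 - j11.84 Ω
  Z3: Z = R = 27.6 Ω
  Z4: Z = jωL = j·710·0.00536 = 0 + j3.806 Ω
  Z5: Z = R = 197 Ω
  Z6: Z = R = 330 Ω
Step 3 — Ladder network (open output): work backward from the far end, alternating series and parallel combinations. Z_in = 4.675 + j60.52 Ω = 60.7∠85.6° Ω.

Z = 4.675 + j60.52 Ω = 60.7∠85.6° Ω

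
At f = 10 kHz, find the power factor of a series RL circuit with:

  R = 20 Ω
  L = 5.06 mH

Step 1 — Angular frequency: ω = 2π·f = 2π·1e+04 = 6.283e+04 rad/s.
Step 2 — Component impedances:
  R: Z = R = 20 Ω
  L: Z = jωL = j·6.283e+04·0.00506 = 0 + j317.9 Ω
Step 3 — Series combination: Z_total = R + L = 20 + j317.9 Ω = 318.6∠86.4° Ω.
Step 4 — Power factor: PF = cos(φ) = Re(Z)/|Z| = 20/318.56 = 0.06278.
Step 5 — Type: Im(Z) = 317.9 ⇒ lagging (phase φ = 86.4°).

PF = 0.06278 (lagging, φ = 86.4°)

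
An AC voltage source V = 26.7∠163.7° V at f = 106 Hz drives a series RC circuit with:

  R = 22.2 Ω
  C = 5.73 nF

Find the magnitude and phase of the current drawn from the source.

Step 1 — Angular frequency: ω = 2π·f = 2π·106 = 666 rad/s.
Step 2 — Component impedances:
  R: Z = R = 22.2 Ω
  C: Z = 1/(jωC) = -j/(ω·C) = 0 - j2.62e+05 Ω
Step 3 — Series combination: Z_total = R + C = 22.2 - j2.62e+05 Ω = 2.62e+05∠-90.0° Ω.
Step 4 — Source phasor: V = 26.7∠163.7° V = -25.63 + j7.494 V.
Step 5 — Ohm's law: I = V / Z_total = (-25.63 + j7.494) / (22.2 - j2.62e+05) = -2.861e-05 - j9.78e-05 A.
Step 6 — Convert to polar: |I| = 0.0001019 A, ∠I = -106.3°.

I = 0.0001019∠-106.3° A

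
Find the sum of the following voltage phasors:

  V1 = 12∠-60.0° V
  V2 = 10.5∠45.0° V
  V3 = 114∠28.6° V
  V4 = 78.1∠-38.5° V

Step 1 — Convert each phasor to rectangular form:
  V1 = 12·(cos(-60.0°) + j·sin(-60.0°)) = 6 - j10.39 V
  V2 = 10.5·(cos(45.0°) + j·sin(45.0°)) = 7.425 + j7.425 V
  V3 = 114·(cos(28.6°) + j·sin(28.6°)) = 100.1 + j54.57 V
  V4 = 78.1·(cos(-38.5°) + j·sin(-38.5°)) = 61.12 - j48.62 V
Step 2 — Sum components: V_total = 174.6 + j2.985 V.
Step 3 — Convert to polar: |V_total| = 174.7 V, ∠V_total = 1.0°.

V_total = 174.7∠1.0° V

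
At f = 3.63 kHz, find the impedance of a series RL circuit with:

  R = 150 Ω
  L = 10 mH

Step 1 — Angular frequency: ω = 2π·f = 2π·3630 = 2.281e+04 rad/s.
Step 2 — Component impedances:
  R: Z = R = 150 Ω
  L: Z = jωL = j·2.281e+04·0.01 = 0 + j228.1 Ω
Step 3 — Series combination: Z_total = R + L = 150 + j228.1 Ω = 273∠56.7° Ω.

Z = 150 + j228.1 Ω = 273∠56.7° Ω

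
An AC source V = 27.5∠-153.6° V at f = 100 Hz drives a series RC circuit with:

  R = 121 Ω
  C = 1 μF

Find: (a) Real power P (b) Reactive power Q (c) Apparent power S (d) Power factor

Step 1 — Angular frequency: ω = 2π·f = 2π·100 = 628.3 rad/s.
Step 2 — Component impedances:
  R: Z = R = 121 Ω
  C: Z = 1/(jωC) = -j/(ω·C) = 0 - j1592 Ω
Step 3 — Series combination: Z_total = R + C = 121 - j1592 Ω = 1596∠-85.7° Ω.
Step 4 — Source phasor: V = 27.5∠-153.6° V = -24.63 - j12.23 V.
Step 5 — Current: I = V / Z = 0.006469 - j0.01597 A = 0.01723∠-67.9° A.
Step 6 — Complex power: S = V·I* = 0.03592 - j0.4724 VA.
Step 7 — Real power: P = Re(S) = 0.03592 W.
Step 8 — Reactive power: Q = Im(S) = -0.4724 VAR.
Step 9 — Apparent power: |S| = 0.4738 VA.
Step 10 — Power factor: PF = P/|S| = 0.07581 (leading).

(a) P = 0.03592 W  (b) Q = -0.4724 VAR  (c) S = 0.4738 VA  (d) PF = 0.07581 (leading)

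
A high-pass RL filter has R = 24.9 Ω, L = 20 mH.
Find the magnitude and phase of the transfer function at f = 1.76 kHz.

Step 1 — Angular frequency: ω = 2π·1760 = 1.106e+04 rad/s.
Step 2 — Transfer function: H(jω) = jωL/(R + jωL).
Step 3 — Numerator jωL = j·221.2; denominator R + jωL = 24.9 + j221.2.
Step 4 — H = 0.9875 + j0.1112.
Step 5 — Magnitude: |H| = 0.9937 (-0.1 dB); phase: φ = 6.4°.

|H| = 0.9937 (-0.1 dB), φ = 6.4°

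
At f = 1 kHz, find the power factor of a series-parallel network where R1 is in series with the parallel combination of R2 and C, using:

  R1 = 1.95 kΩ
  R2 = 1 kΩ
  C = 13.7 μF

Step 1 — Angular frequency: ω = 2π·f = 2π·1000 = 6283 rad/s.
Step 2 — Component impedances:
  R1: Z = R = 1950 Ω
  R2: Z = R = 1000 Ω
  C: Z = 1/(jωC) = -j/(ω·C) = 0 - j11.62 Ω
Step 3 — Parallel branch: R2 || C = 1/(1/R2 + 1/C) = 0.1349 - j11.62 Ω.
Step 4 — Series with R1: Z_total = R1 + (R2 || C) = 1950 - j11.62 Ω = 1950∠-0.3° Ω.
Step 5 — Power factor: PF = cos(φ) = Re(Z)/|Z| = 1950/1950 = 1.
Step 6 — Type: Im(Z) = -11.62 ⇒ leading (phase φ = -0.3°).

PF = 1 (leading, φ = -0.3°)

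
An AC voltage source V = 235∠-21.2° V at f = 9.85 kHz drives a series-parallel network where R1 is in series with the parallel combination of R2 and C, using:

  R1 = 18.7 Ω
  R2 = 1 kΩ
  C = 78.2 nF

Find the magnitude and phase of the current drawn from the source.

Step 1 — Angular frequency: ω = 2π·f = 2π·9850 = 6.189e+04 rad/s.
Step 2 — Component impedances:
  R1: Z = R = 18.7 Ω
  R2: Z = R = 1000 Ω
  C: Z = 1/(jωC) = -j/(ω·C) = 0 - j206.6 Ω
Step 3 — Parallel branch: R2 || C = 1/(1/R2 + 1/C) = 40.94 - j198.2 Ω.
Step 4 — Series with R1: Z_total = R1 + (R2 || C) = 59.64 - j198.2 Ω = 206.9∠-73.2° Ω.
Step 5 — Source phasor: V = 235∠-21.2° V = 219.1 - j84.98 V.
Step 6 — Ohm's law: I = V / Z_total = (219.1 - j84.98) / (59.64 - j198.2) = 0.6984 + j0.8954 A.
Step 7 — Convert to polar: |I| = 1.136 A, ∠I = 52.0°.

I = 1.136∠52.0° A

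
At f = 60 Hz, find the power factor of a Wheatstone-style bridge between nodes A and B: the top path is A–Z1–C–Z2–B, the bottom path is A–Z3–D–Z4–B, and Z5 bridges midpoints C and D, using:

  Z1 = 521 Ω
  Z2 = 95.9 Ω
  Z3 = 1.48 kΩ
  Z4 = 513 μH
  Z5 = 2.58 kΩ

Step 1 — Angular frequency: ω = 2π·f = 2π·60 = 377 rad/s.
Step 2 — Component impedances:
  Z1: Z = R = 521 Ω
  Z2: Z = R = 95.9 Ω
  Z3: Z = R = 1480 Ω
  Z4: Z = jωL = j·377·0.000513 = 0 + j0.1934 Ω
  Z5: Z = R = 2580 Ω
Step 3 — Bridge requires nodal analysis (the Z5 bridge couples midpoints C and D, so the two paths cannot be reduced to a simple series/parallel combination). Setting node B to ground and injecting 1 A at node A, the 3-node admittance system at A, C, D solves to V_A = Z_AB = 433.7 + j0.0196 Ω = 433.7∠0.0° Ω.
Step 4 — Power factor: PF = cos(φ) = Re(Z)/|Z| = 433.7/433.7 = 1.
Step 5 — Type: Im(Z) = 0.0196 ⇒ lagging (phase φ = 0.0°).

PF = 1 (lagging, φ = 0.0°)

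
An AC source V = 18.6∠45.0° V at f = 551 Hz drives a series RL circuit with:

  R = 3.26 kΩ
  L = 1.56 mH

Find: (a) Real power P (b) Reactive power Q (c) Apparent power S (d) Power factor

Step 1 — Angular frequency: ω = 2π·f = 2π·551 = 3462 rad/s.
Step 2 — Component impedances:
  R: Z = R = 3260 Ω
  L: Z = jωL = j·3462·0.00156 = 0 + j5.401 Ω
Step 3 — Series combination: Z_total = R + L = 3260 + j5.401 Ω = 3260∠0.1° Ω.
Step 4 — Source phasor: V = 18.6∠45.0° V = 13.15 + j13.15 V.
Step 5 — Current: I = V / Z = 0.004041 + j0.004028 A = 0.005706∠44.9° A.
Step 6 — Complex power: S = V·I* = 0.1061 + j0.0001758 VA.
Step 7 — Real power: P = Re(S) = 0.1061 W.
Step 8 — Reactive power: Q = Im(S) = 0.0001758 VAR.
Step 9 — Apparent power: |S| = 0.1061 VA.
Step 10 — Power factor: PF = P/|S| = 1 (lagging).

(a) P = 0.1061 W  (b) Q = 0.0001758 VAR  (c) S = 0.1061 VA  (d) PF = 1 (lagging)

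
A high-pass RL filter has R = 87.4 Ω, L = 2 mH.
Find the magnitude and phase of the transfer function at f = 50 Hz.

Step 1 — Angular frequency: ω = 2π·50 = 314.2 rad/s.
Step 2 — Transfer function: H(jω) = jωL/(R + jωL).
Step 3 — Numerator jωL = j·0.6283; denominator R + jωL = 87.4 + j0.6283.
Step 4 — H = 5.168e-05 + j0.007189.
Step 5 — Magnitude: |H| = 0.007189 (-42.9 dB); phase: φ = 89.6°.

|H| = 0.007189 (-42.9 dB), φ = 89.6°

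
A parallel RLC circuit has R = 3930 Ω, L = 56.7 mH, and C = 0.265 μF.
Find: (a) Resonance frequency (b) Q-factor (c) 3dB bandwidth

Step 1 — Resonance: ω₀ = 1/√(LC) = 1/√(0.0567·2.65e-07) = 8158 rad/s.
Step 2 — f₀ = ω₀/(2π) = 1298 Hz.
Step 3 — Parallel Q: Q = R/(ω₀L) = 3930/(8158·0.0567) = 8.496.
Step 4 — Bandwidth: Δω = ω₀/Q = 960.2 rad/s; BW = Δω/(2π) = 152.8 Hz.

(a) f₀ = 1298 Hz  (b) Q = 8.496  (c) BW = 152.8 Hz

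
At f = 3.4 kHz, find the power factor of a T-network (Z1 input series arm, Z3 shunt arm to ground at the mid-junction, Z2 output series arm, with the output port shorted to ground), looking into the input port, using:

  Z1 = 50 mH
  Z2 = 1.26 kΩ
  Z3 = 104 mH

Step 1 — Angular frequency: ω = 2π·f = 2π·3400 = 2.136e+04 rad/s.
Step 2 — Component impedances:
  Z1: Z = jωL = j·2.136e+04·0.05 = 0 + j1068 Ω
  Z2: Z = R = 1260 Ω
  Z3: Z = jωL = j·2.136e+04·0.104 = 0 + j2222 Ω
Step 3 — With the output port shorted to ground, the output series arm Z2 runs from the junction to ground; the shunt arm Z3 also runs from the junction to ground. They appear in parallel: Z3 || Z2 = 953.4 + j540.7 Ω.
Step 4 — Series with input arm Z1: Z_in = Z1 + (Z3 || Z2) = 953.4 + j1609 Ω = 1870∠59.3° Ω.
Step 5 — Power factor: PF = cos(φ) = Re(Z)/|Z| = 953.4/1870 = 0.5098.
Step 6 — Type: Im(Z) = 1609 ⇒ lagging (phase φ = 59.3°).

PF = 0.5098 (lagging, φ = 59.3°)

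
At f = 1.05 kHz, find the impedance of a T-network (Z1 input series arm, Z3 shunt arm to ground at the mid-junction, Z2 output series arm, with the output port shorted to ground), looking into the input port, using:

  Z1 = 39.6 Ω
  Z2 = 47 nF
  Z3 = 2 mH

Step 1 — Angular frequency: ω = 2π·f = 2π·1050 = 6597 rad/s.
Step 2 — Component impedances:
  Z1: Z = R = 39.6 Ω
  Z2: Z = 1/(jωC) = -j/(ω·C) = 0 - j3225 Ω
  Z3: Z = jωL = j·6597·0.002 = 0 + j13.19 Ω
Step 3 — With the output port shorted to ground, the output series arm Z2 runs from the junction to ground; the shunt arm Z3 also runs from the junction to ground. They appear in parallel: Z3 || Z2 = 0 + j13.25 Ω.
Step 4 — Series with input arm Z1: Z_in = Z1 + (Z3 || Z2) = 39.6 + j13.25 Ω = 41.76∠18.5° Ω.

Z = 39.6 + j13.25 Ω = 41.76∠18.5° Ω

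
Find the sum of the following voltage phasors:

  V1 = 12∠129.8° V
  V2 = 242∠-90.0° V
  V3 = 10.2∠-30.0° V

Step 1 — Convert each phasor to rectangular form:
  V1 = 12·(cos(129.8°) + j·sin(129.8°)) = -7.681 + j9.219 V
  V2 = 242·(cos(-90.0°) + j·sin(-90.0°)) = 0 - j242 V
  V3 = 10.2·(cos(-30.0°) + j·sin(-30.0°)) = 8.833 - j5.1 V
Step 2 — Sum components: V_total = 1.152 - j237.9 V.
Step 3 — Convert to polar: |V_total| = 237.9 V, ∠V_total = -89.7°.

V_total = 237.9∠-89.7° V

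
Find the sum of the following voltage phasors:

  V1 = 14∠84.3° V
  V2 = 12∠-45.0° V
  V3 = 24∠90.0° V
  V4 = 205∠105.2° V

Step 1 — Convert each phasor to rectangular form:
  V1 = 14·(cos(84.3°) + j·sin(84.3°)) = 1.39 + j13.93 V
  V2 = 12·(cos(-45.0°) + j·sin(-45.0°)) = 8.485 - j8.485 V
  V3 = 24·(cos(90.0°) + j·sin(90.0°)) = 0 + j24 V
  V4 = 205·(cos(105.2°) + j·sin(105.2°)) = -53.75 + j197.8 V
Step 2 — Sum components: V_total = -43.87 + j227.3 V.
Step 3 — Convert to polar: |V_total| = 231.5 V, ∠V_total = 100.9°.

V_total = 231.5∠100.9° V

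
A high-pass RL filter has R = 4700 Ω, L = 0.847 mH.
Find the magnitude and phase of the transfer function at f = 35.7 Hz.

Step 1 — Angular frequency: ω = 2π·35.7 = 224.3 rad/s.
Step 2 — Transfer function: H(jω) = jωL/(R + jωL).
Step 3 — Numerator jωL = j·0.19; denominator R + jωL = 4700 + j0.19.
Step 4 — H = 1.634e-09 + j4.042e-05.
Step 5 — Magnitude: |H| = 4.042e-05 (-87.9 dB); phase: φ = 90.0°.

|H| = 4.042e-05 (-87.9 dB), φ = 90.0°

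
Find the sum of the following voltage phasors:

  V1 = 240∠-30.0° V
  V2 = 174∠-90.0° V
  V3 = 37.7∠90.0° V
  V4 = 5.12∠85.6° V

Step 1 — Convert each phasor to rectangular form:
  V1 = 240·(cos(-30.0°) + j·sin(-30.0°)) = 207.8 - j120 V
  V2 = 174·(cos(-90.0°) + j·sin(-90.0°)) = 0 - j174 V
  V3 = 37.7·(cos(90.0°) + j·sin(90.0°)) = 0 + j37.7 V
  V4 = 5.12·(cos(85.6°) + j·sin(85.6°)) = 0.3928 + j5.105 V
Step 2 — Sum components: V_total = 208.2 - j251.2 V.
Step 3 — Convert to polar: |V_total| = 326.3 V, ∠V_total = -50.3°.

V_total = 326.3∠-50.3° V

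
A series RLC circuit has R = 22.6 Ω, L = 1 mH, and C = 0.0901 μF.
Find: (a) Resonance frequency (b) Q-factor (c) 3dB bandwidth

Step 1 — Resonance: ω₀ = 1/√(LC) = 1/√(0.001·9.01e-08) = 1.054e+05 rad/s.
Step 2 — f₀ = ω₀/(2π) = 1.677e+04 Hz.
Step 3 — Series Q: Q = ω₀L/R = 1.054e+05·0.001/22.6 = 4.662.
Step 4 — Bandwidth: Δω = ω₀/Q = 2.26e+04 rad/s; BW = Δω/(2π) = 3597 Hz.

(a) f₀ = 1.677e+04 Hz  (b) Q = 4.662  (c) BW = 3597 Hz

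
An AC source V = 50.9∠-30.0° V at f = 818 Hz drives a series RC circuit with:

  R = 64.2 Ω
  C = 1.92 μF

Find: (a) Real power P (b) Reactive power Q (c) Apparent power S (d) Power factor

Step 1 — Angular frequency: ω = 2π·f = 2π·818 = 5140 rad/s.
Step 2 — Component impedances:
  R: Z = R = 64.2 Ω
  C: Z = 1/(jωC) = -j/(ω·C) = 0 - j101.3 Ω
Step 3 — Series combination: Z_total = R + C = 64.2 - j101.3 Ω = 120∠-57.6° Ω.
Step 4 — Source phasor: V = 50.9∠-30.0° V = 44.08 - j25.45 V.
Step 5 — Current: I = V / Z = 0.3759 + j0.1969 A = 0.4243∠27.6° A.
Step 6 — Complex power: S = V·I* = 11.56 - j18.24 VA.
Step 7 — Real power: P = Re(S) = 11.56 W.
Step 8 — Reactive power: Q = Im(S) = -18.24 VAR.
Step 9 — Apparent power: |S| = 21.6 VA.
Step 10 — Power factor: PF = P/|S| = 0.5352 (leading).

(a) P = 11.56 W  (b) Q = -18.24 VAR  (c) S = 21.6 VA  (d) PF = 0.5352 (leading)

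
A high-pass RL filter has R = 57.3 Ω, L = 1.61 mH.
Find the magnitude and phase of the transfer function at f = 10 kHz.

Step 1 — Angular frequency: ω = 2π·1e+04 = 6.283e+04 rad/s.
Step 2 — Transfer function: H(jω) = jωL/(R + jωL).
Step 3 — Numerator jωL = j·101.2; denominator R + jωL = 57.3 + j101.2.
Step 4 — H = 0.7571 + j0.4288.
Step 5 — Magnitude: |H| = 0.8701 (-1.2 dB); phase: φ = 29.5°.

|H| = 0.8701 (-1.2 dB), φ = 29.5°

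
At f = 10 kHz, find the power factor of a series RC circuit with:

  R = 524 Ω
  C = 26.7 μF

Step 1 — Angular frequency: ω = 2π·f = 2π·1e+04 = 6.283e+04 rad/s.
Step 2 — Component impedances:
  R: Z = R = 524 Ω
  C: Z = 1/(jωC) = -j/(ω·C) = 0 - j0.5961 Ω
Step 3 — Series combination: Z_total = R + C = 524 - j0.5961 Ω = 524∠-0.1° Ω.
Step 4 — Power factor: PF = cos(φ) = Re(Z)/|Z| = 524/524 = 1.
Step 5 — Type: Im(Z) = -0.5961 ⇒ leading (phase φ = -0.1°).

PF = 1 (leading, φ = -0.1°)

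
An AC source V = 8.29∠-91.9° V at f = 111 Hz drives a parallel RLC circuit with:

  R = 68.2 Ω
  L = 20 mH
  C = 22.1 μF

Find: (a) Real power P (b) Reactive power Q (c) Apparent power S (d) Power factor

Step 1 — Angular frequency: ω = 2π·f = 2π·111 = 697.4 rad/s.
Step 2 — Component impedances:
  R: Z = R = 68.2 Ω
  L: Z = jωL = j·697.4·0.02 = 0 + j13.95 Ω
  C: Z = 1/(jωC) = -j/(ω·C) = 0 - j64.88 Ω
Step 3 — Parallel combination: 1/Z_total = 1/R + 1/L + 1/C; Z_total = 4.335 + j16.64 Ω = 17.19∠75.4° Ω.
Step 4 — Source phasor: V = 8.29∠-91.9° V = -0.2749 - j8.285 V.
Step 5 — Current: I = V / Z = -0.4703 - j0.106 A = 0.4821∠-167.3° A.
Step 6 — Complex power: S = V·I* = 1.008 + j3.868 VA.
Step 7 — Real power: P = Re(S) = 1.008 W.
Step 8 — Reactive power: Q = Im(S) = 3.868 VAR.
Step 9 — Apparent power: |S| = 3.997 VA.
Step 10 — Power factor: PF = P/|S| = 0.2521 (lagging).

(a) P = 1.008 W  (b) Q = 3.868 VAR  (c) S = 3.997 VA  (d) PF = 0.2521 (lagging)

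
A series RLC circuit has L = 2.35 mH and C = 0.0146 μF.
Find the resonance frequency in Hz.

Step 1 — Resonance condition Im(Z)=0 gives ω₀ = 1/√(LC).
Step 2 — ω₀ = 1/√(0.00235·1.46e-08) = 1.707e+05 rad/s.
Step 3 — f₀ = ω₀/(2π) = 2.717e+04 Hz.

f₀ = 2.717e+04 Hz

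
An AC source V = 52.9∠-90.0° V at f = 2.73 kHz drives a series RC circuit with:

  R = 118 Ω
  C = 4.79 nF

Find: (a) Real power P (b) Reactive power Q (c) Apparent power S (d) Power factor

Step 1 — Angular frequency: ω = 2π·f = 2π·2730 = 1.715e+04 rad/s.
Step 2 — Component impedances:
  R: Z = R = 118 Ω
  C: Z = 1/(jωC) = -j/(ω·C) = 0 - j1.217e+04 Ω
Step 3 — Series combination: Z_total = R + C = 118 - j1.217e+04 Ω = 1.217e+04∠-89.4° Ω.
Step 4 — Source phasor: V = 52.9∠-90.0° V = 0 - j52.9 V.
Step 5 — Current: I = V / Z = 0.004346 - j4.214e-05 A = 0.004346∠-0.6° A.
Step 6 — Complex power: S = V·I* = 0.002229 - j0.2299 VA.
Step 7 — Real power: P = Re(S) = 0.002229 W.
Step 8 — Reactive power: Q = Im(S) = -0.2299 VAR.
Step 9 — Apparent power: |S| = 0.2299 VA.
Step 10 — Power factor: PF = P/|S| = 0.009695 (leading).

(a) P = 0.002229 W  (b) Q = -0.2299 VAR  (c) S = 0.2299 VA  (d) PF = 0.009695 (leading)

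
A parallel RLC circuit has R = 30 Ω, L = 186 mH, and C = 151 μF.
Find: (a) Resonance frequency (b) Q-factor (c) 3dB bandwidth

Step 1 — Resonance: ω₀ = 1/√(LC) = 1/√(0.186·0.000151) = 188.7 rad/s.
Step 2 — f₀ = ω₀/(2π) = 30.03 Hz.
Step 3 — Parallel Q: Q = R/(ω₀L) = 30/(188.7·0.186) = 0.8548.
Step 4 — Bandwidth: Δω = ω₀/Q = 220.8 rad/s; BW = Δω/(2π) = 35.13 Hz.

(a) f₀ = 30.03 Hz  (b) Q = 0.8548  (c) BW = 35.13 Hz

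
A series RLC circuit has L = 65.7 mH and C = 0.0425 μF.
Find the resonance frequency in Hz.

Step 1 — Resonance condition Im(Z)=0 gives ω₀ = 1/√(LC).
Step 2 — ω₀ = 1/√(0.0657·4.25e-08) = 1.892e+04 rad/s.
Step 3 — f₀ = ω₀/(2π) = 3012 Hz.

f₀ = 3012 Hz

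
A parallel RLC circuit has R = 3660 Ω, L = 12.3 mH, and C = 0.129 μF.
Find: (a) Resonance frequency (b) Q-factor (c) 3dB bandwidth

Step 1 — Resonance: ω₀ = 1/√(LC) = 1/√(0.0123·1.29e-07) = 2.51e+04 rad/s.
Step 2 — f₀ = ω₀/(2π) = 3996 Hz.
Step 3 — Parallel Q: Q = R/(ω₀L) = 3660/(2.51e+04·0.0123) = 11.85.
Step 4 — Bandwidth: Δω = ω₀/Q = 2118 rad/s; BW = Δω/(2π) = 337.1 Hz.

(a) f₀ = 3996 Hz  (b) Q = 11.85  (c) BW = 337.1 Hz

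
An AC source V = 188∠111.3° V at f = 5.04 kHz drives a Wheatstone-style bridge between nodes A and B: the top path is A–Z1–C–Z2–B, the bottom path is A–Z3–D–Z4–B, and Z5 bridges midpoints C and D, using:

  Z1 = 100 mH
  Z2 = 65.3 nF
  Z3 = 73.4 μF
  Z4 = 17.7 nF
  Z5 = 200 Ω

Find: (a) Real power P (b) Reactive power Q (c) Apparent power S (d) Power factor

Step 1 — Angular frequency: ω = 2π·f = 2π·5040 = 3.167e+04 rad/s.
Step 2 — Component impedances:
  Z1: Z = jωL = j·3.167e+04·0.1 = 0 + j3167 Ω
  Z2: Z = 1/(jωC) = -j/(ω·C) = 0 - j483.6 Ω
  Z3: Z = 1/(jωC) = -j/(ω·C) = 0 - j0.4302 Ω
  Z4: Z = 1/(jωC) = -j/(ω·C) = 0 - j1784 Ω
  Z5: Z = R = 200 Ω
Step 3 — Bridge requires nodal analysis (the Z5 bridge couples midpoints C and D, so the two paths cannot be reduced to a simple series/parallel combination). Setting node B to ground and injecting 1 A at node A, the 3-node admittance system at A, C, D solves to V_A = Z_AB = 123.8 - j384 Ω = 403.4∠-72.1° Ω.
Step 4 — Source phasor: V = 188∠111.3° V = -68.29 + j175.2 V.
Step 5 — Current: I = V / Z = -0.4652 - j0.02793 A = 0.466∠-176.6° A.
Step 6 — Complex power: S = V·I* = 26.87 - j83.38 VA.
Step 7 — Real power: P = Re(S) = 26.87 W.
Step 8 — Reactive power: Q = Im(S) = -83.38 VAR.
Step 9 — Apparent power: |S| = 87.61 VA.
Step 10 — Power factor: PF = P/|S| = 0.3068 (leading).

(a) P = 26.87 W  (b) Q = -83.38 VAR  (c) S = 87.61 VA  (d) PF = 0.3068 (leading)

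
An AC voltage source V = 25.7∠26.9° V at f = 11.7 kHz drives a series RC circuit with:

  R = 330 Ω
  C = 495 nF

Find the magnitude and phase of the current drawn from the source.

Step 1 — Angular frequency: ω = 2π·f = 2π·1.17e+04 = 7.351e+04 rad/s.
Step 2 — Component impedances:
  R: Z = R = 330 Ω
  C: Z = 1/(jωC) = -j/(ω·C) = 0 - j27.48 Ω
Step 3 — Series combination: Z_total = R + C = 330 - j27.48 Ω = 331.1∠-4.8° Ω.
Step 4 — Source phasor: V = 25.7∠26.9° V = 22.92 + j11.63 V.
Step 5 — Ohm's law: I = V / Z_total = (22.92 + j11.63) / (330 - j27.48) = 0.06606 + j0.04074 A.
Step 6 — Convert to polar: |I| = 0.07761 A, ∠I = 31.7°.

I = 0.07761∠31.7° A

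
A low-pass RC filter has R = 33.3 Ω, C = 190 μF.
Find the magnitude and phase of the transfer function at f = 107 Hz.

Step 1 — Angular frequency: ω = 2π·107 = 672.3 rad/s.
Step 2 — Transfer function: H(jω) = 1/(1 + jωRC).
Step 3 — Denominator: 1 + jωRC = 1 + j·672.3·33.3·0.00019 = 1 + j4.254.
Step 4 — H = 0.05237 - j0.2228.
Step 5 — Magnitude: |H| = 0.2289 (-12.8 dB); phase: φ = -76.8°.

|H| = 0.2289 (-12.8 dB), φ = -76.8°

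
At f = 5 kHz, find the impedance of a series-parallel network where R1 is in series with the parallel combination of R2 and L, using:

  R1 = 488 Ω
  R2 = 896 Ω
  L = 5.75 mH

Step 1 — Angular frequency: ω = 2π·f = 2π·5000 = 3.142e+04 rad/s.
Step 2 — Component impedances:
  R1: Z = R = 488 Ω
  R2: Z = R = 896 Ω
  L: Z = jωL = j·3.142e+04·0.00575 = 0 + j180.6 Ω
Step 3 — Parallel branch: R2 || L = 1/(1/R2 + 1/L) = 35 + j173.6 Ω.
Step 4 — Series with R1: Z_total = R1 + (R2 || L) = 523 + j173.6 Ω = 551.1∠18.4° Ω.

Z = 523 + j173.6 Ω = 551.1∠18.4° Ω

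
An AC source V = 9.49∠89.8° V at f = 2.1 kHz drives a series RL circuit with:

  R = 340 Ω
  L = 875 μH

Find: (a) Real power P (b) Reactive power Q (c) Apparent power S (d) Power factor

Step 1 — Angular frequency: ω = 2π·f = 2π·2100 = 1.319e+04 rad/s.
Step 2 — Component impedances:
  R: Z = R = 340 Ω
  L: Z = jωL = j·1.319e+04·0.000875 = 0 + j11.55 Ω
Step 3 — Series combination: Z_total = R + L = 340 + j11.55 Ω = 340.2∠1.9° Ω.
Step 4 — Source phasor: V = 9.49∠89.8° V = 0.03313 + j9.49 V.
Step 5 — Current: I = V / Z = 0.001044 + j0.02788 A = 0.0279∠87.9° A.
Step 6 — Complex power: S = V·I* = 0.2646 + j0.008984 VA.
Step 7 — Real power: P = Re(S) = 0.2646 W.
Step 8 — Reactive power: Q = Im(S) = 0.008984 VAR.
Step 9 — Apparent power: |S| = 0.2647 VA.
Step 10 — Power factor: PF = P/|S| = 0.9994 (lagging).

(a) P = 0.2646 W  (b) Q = 0.008984 VAR  (c) S = 0.2647 VA  (d) PF = 0.9994 (lagging)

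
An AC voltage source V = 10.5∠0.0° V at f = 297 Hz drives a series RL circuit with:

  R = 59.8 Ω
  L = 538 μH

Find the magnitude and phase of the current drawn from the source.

Step 1 — Angular frequency: ω = 2π·f = 2π·297 = 1866 rad/s.
Step 2 — Component impedances:
  R: Z = R = 59.8 Ω
  L: Z = jωL = j·1866·0.000538 = 0 + j1.004 Ω
Step 3 — Series combination: Z_total = R + L = 59.8 + j1.004 Ω = 59.81∠1.0° Ω.
Step 4 — Source phasor: V = 10.5∠0.0° V = 10.5 V.
Step 5 — Ohm's law: I = V / Z_total = (10.5) / (59.8 + j1.004) = 0.1755 - j0.002947 A.
Step 6 — Convert to polar: |I| = 0.1756 A, ∠I = -1.0°.

I = 0.1756∠-1.0° A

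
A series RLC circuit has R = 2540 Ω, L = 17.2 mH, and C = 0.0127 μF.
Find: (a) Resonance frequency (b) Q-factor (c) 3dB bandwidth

Step 1 — Resonance: ω₀ = 1/√(LC) = 1/√(0.0172·1.27e-08) = 6.766e+04 rad/s.
Step 2 — f₀ = ω₀/(2π) = 1.077e+04 Hz.
Step 3 — Series Q: Q = ω₀L/R = 6.766e+04·0.0172/2540 = 0.4582.
Step 4 — Bandwidth: Δω = ω₀/Q = 1.477e+05 rad/s; BW = Δω/(2π) = 2.35e+04 Hz.

(a) f₀ = 1.077e+04 Hz  (b) Q = 0.4582  (c) BW = 2.35e+04 Hz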